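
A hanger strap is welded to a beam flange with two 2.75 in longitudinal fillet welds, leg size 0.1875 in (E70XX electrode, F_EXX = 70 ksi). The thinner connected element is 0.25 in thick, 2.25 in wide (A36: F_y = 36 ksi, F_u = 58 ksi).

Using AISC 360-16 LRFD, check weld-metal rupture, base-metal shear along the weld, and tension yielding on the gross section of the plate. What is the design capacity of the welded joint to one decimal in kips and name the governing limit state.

18.2 kips (gross-section yield governs)

Weld metal: throat = 0.707×0.1875 = 0.13256 in, L = 2×2.75 = 5.5 in. φR_n = 0.75 × 0.6 × 70 × 0.13256 × 5.5 = 23.0 kips.
Base metal shear (0.25 in plate): yield φR_n = 1.0×0.6×36×0.25×5.5 = 29.7 kips; rupture φR_n = 0.75×0.6×58×0.25×5.5 = 35.9 kips; take 29.7 kips (yield).
Tension yield (gross): A_g = 2.25×0.25 = 0.5625 in². φR_n = 0.90 × 36 × 0.5625 = 18.2 kips.
Governing: min(23.0, 29.7, 18.2) = 18.2 kips → gross-section yield.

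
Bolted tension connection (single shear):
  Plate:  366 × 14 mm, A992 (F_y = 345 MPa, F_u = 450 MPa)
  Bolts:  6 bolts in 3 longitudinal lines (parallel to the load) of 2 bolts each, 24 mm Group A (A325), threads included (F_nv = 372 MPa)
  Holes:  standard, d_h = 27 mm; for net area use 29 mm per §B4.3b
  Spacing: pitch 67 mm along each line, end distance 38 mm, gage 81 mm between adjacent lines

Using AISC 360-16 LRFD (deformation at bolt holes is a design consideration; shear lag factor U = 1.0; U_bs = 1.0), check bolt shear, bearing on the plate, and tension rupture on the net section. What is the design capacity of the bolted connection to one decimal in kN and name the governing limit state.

757.3 kN (bolt shear governs)

Bolt shear: A_b = π(24)²/4 = 452.39 mm². φR_n = 0.75 × 372 × 452.39 × 6 × 1 = 757.3 kN.
Bearing (14 mm plate, F_u = 450 MPa): end bolts L_c = 38 − 27/2 = 24.5, R_n = min(1.2×24.5×14×450, 2.4×24×14×450) = 185.22 kN/bolt; interior L_c = 67 − 27 = 40, R_n = 302.4 kN/bolt. φR_n = 0.75 × (3×185.22 + 3×302.4) = 1097.1 kN.
Tension rupture (net): A_n = (366 − 3×29)×14 = 3906 mm² (U = 1.0, A_e = A_n). φR_n = 0.75 × 450 × 3906 = 1318.3 kN.
Governing: min(757.3, 1097.1, 1318.3) = 757.3 kN → bolt shear.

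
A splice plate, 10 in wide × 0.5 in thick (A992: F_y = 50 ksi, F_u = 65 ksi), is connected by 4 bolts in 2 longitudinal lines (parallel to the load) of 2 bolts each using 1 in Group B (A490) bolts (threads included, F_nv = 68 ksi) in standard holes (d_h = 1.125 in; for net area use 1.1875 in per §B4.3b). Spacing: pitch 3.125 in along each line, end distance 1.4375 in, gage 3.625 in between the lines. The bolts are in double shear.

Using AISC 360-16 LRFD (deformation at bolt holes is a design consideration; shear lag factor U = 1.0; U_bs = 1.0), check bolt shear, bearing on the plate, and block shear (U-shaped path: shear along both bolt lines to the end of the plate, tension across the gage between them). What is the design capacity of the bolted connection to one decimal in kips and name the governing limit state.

Bolt shear: A_b = π(1)²/4 = 0.7854 in². φR_n = 0.75 × 68 × 0.7854 × 4 × 2 = 320.4 kips.
Bearing (0.5 in plate, F_u = 65 ksi): end bolts L_c = 1.4375 − 1.125/2 = 0.875, R_n = min(1.2×0.875×0.5×65, 2.4×1×0.5×65) = 34.125 kips/bolt; interior L_c = 3.125 − 1.125 = 2, R_n = 78 kips/bolt. φR_n = 0.75 × (2×34.125 + 2×78) = 168.2 kips.
Block shear: shear path 2×[1.4375+1×3.125] = 2×4.5625 in, A_gv = 4.5625, A_nv = 2×(4.5625 − 1.5×1.1875)×0.5 = 2.7813 in²; tension across gage: (3.625 − 1×1.1875)×0.5 = 1.2188 in². R_n = min(0.6×65×2.7813, 0.6×50×4.5625) + 1.0×65×1.2188 = min(108.47, 136.88) + 79.222 = 187.69 kips. φR_n = 0.75 × 187.69 = 140.8 kips.
Governing: min(320.4, 168.2, 140.8) = 140.8 kips → block shear.

140.8 kips (block shear governs)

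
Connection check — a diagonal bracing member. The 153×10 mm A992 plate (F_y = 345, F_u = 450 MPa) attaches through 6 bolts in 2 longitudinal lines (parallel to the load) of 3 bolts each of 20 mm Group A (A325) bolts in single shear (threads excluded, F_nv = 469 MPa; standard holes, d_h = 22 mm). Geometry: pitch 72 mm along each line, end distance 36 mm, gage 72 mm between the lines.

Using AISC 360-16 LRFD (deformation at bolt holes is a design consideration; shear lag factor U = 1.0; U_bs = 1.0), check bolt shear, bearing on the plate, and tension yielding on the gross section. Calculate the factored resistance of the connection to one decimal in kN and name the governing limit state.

475.1 kN (gross-section yield governs)

Bolt shear: A_b = π(20)²/4 = 314.16 mm². φR_n = 0.75 × 469 × 314.16 × 6 × 1 = 663.0 kN.
Bearing (10 mm plate, F_u = 450 MPa): end bolts L_c = 36 − 22/2 = 25, R_n = min(1.2×25×10×450, 2.4×20×10×450) = 135 kN/bolt; interior L_c = 72 − 22 = 50, R_n = 216 kN/bolt. φR_n = 0.75 × (2×135 + 4×216) = 850.5 kN.
Tension yield (gross): A_g = 153×10 = 1530 mm². φR_n = 0.90 × 345 × 1530 = 475.1 kN.
Governing: min(663.0, 850.5, 475.1) = 475.1 kN → gross-section yield.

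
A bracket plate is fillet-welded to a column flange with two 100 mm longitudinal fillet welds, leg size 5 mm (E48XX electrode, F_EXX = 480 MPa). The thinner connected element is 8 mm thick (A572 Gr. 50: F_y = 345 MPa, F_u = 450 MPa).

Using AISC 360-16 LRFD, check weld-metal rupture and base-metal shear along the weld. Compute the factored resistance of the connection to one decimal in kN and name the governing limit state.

Weld metal: throat = 0.707×5 = 3.535 mm, L = 2×100 = 200 mm. φR_n = 0.75 × 0.6 × 480 × 3.535 × 200 = 152.7 kN.
Base metal shear (8 mm plate): yield φR_n = 1.0×0.6×345×8×200 = 331.2 kN; rupture φR_n = 0.75×0.6×450×8×200 = 324.0 kN; take 324.0 kN (rupture).
Governing: min(152.7, 324.0) = 152.7 kN → weld metal.

152.7 kN (weld metal governs)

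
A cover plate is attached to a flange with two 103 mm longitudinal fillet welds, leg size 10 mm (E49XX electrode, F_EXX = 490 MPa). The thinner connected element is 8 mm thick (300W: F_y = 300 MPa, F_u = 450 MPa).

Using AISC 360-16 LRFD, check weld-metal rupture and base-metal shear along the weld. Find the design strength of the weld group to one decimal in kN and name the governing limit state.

Weld metal: throat = 0.707×10 = 7.07 mm, L = 2×103 = 206 mm. φR_n = 0.75 × 0.6 × 490 × 7.07 × 206 = 321.1 kN.
Base metal shear (8 mm plate): yield φR_n = 1.0×0.6×300×8×206 = 296.6 kN; rupture φR_n = 0.75×0.6×450×8×206 = 333.7 kN; take 296.6 kN (yield).
Governing: min(321.1, 296.6) = 296.6 kN → base-metal shear.

296.6 kN (base-metal shear governs)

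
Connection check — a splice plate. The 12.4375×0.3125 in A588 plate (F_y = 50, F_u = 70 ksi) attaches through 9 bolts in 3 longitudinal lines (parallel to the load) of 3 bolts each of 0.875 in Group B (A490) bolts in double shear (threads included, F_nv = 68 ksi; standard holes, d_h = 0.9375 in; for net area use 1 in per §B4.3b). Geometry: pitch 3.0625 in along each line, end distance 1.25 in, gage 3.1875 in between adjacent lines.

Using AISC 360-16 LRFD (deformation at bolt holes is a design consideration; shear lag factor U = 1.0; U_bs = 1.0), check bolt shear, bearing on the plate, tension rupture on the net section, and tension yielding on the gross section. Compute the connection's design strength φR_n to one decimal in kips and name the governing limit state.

154.8 kips (net-section rupture governs)

Bolt shear: A_b = π(0.875)²/4 = 0.60132 in². φR_n = 0.75 × 68 × 0.60132 × 9 × 2 = 552.0 kips.
Bearing (0.3125 in plate, F_u = 70 ksi): end bolts L_c = 1.25 − 0.9375/2 = 0.78125, R_n = min(1.2×0.78125×0.3125×70, 2.4×0.875×0.3125×70) = 20.508 kips/bolt; interior L_c = 3.0625 − 0.9375 = 2.125, R_n = 45.938 kips/bolt. φR_n = 0.75 × (3×20.508 + 6×45.938) = 252.9 kips.
Tension rupture (net): A_n = (12.4375 − 3×1)×0.3125 = 2.9492 in² (U = 1.0, A_e = A_n). φR_n = 0.75 × 70 × 2.9492 = 154.8 kips.
Tension yield (gross): A_g = 12.4375×0.3125 = 3.8867 in². φR_n = 0.90 × 50 × 3.8867 = 174.9 kips.
Governing: min(552.0, 252.9, 154.8, 174.9) = 154.8 kips → net-section rupture.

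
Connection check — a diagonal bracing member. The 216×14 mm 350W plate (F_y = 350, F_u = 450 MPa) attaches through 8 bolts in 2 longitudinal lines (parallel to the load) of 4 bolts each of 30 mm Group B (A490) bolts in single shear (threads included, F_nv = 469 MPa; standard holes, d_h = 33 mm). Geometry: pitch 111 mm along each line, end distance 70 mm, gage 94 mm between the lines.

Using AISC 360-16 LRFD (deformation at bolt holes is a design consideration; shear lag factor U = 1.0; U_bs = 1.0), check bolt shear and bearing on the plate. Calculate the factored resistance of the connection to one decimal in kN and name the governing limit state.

1989.1 kN (bolt shear governs)

Bolt shear: A_b = π(30)²/4 = 706.86 mm². φR_n = 0.75 × 469 × 706.86 × 8 × 1 = 1989.1 kN.
Bearing (14 mm plate, F_u = 450 MPa): end bolts L_c = 70 − 33/2 = 53.5, R_n = min(1.2×53.5×14×450, 2.4×30×14×450) = 404.46 kN/bolt; interior L_c = 111 − 33 = 78, R_n = 453.6 kN/bolt. φR_n = 0.75 × (2×404.46 + 6×453.6) = 2647.9 kN.
Governing: min(1989.1, 2647.9) = 1989.1 kN → bolt shear.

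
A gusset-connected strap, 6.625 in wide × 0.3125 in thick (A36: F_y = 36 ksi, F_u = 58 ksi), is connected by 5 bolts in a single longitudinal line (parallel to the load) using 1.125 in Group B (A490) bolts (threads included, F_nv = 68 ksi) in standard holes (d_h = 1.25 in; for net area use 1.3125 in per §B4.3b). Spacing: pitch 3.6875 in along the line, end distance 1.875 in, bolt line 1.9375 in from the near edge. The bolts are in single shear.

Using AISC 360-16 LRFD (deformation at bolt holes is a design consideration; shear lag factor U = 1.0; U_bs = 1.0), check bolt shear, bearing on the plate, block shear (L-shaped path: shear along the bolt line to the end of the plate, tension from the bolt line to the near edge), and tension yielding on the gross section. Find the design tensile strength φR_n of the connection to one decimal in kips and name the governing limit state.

Bolt shear: A_b = π(1.125)²/4 = 0.99402 in². φR_n = 0.75 × 68 × 0.99402 × 5 × 1 = 253.5 kips.
Bearing (0.3125 in plate, F_u = 58 ksi): end bolts L_c = 1.875 − 1.25/2 = 1.25, R_n = min(1.2×1.25×0.3125×58, 2.4×1.125×0.3125×58) = 27.188 kips/bolt; interior L_c = 3.6875 − 1.25 = 2.4375, R_n = 48.938 kips/bolt. φR_n = 0.75 × (1×27.188 + 4×48.938) = 167.2 kips.
Block shear: shear path 1×[1.875+4×3.6875] = 1×16.625 in, A_gv = 5.1953, A_nv = 1×(16.625 − 4.5×1.3125)×0.3125 = 3.3496 in²; tension to near edge: (1.9375 − 0.5×1.3125)×0.3125 = 0.40039 in². R_n = min(0.6×58×3.3496, 0.6×36×5.1953) + 1.0×58×0.40039 = min(116.57, 112.22) + 23.223 = 135.44 kips. φR_n = 0.75 × 135.44 = 101.6 kips.
Tension yield (gross): A_g = 6.625×0.3125 = 2.0703 in². φR_n = 0.90 × 36 × 2.0703 = 67.1 kips.
Governing: min(253.5, 167.2, 101.6, 67.1) = 67.1 kips → gross-section yield.

67.1 kips (gross-section yield governs)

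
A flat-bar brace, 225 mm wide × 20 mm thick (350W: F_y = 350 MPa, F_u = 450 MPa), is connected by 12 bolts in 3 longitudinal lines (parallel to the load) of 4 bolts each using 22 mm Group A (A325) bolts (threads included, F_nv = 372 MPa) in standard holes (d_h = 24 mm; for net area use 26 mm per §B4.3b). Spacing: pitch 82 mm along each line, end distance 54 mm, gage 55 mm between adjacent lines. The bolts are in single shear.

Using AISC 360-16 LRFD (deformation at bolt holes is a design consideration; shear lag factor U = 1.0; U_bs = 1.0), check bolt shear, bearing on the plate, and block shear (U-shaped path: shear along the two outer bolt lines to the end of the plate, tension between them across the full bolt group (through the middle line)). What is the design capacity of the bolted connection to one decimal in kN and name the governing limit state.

Bolt shear: A_b = π(22)²/4 = 380.13 mm². φR_n = 0.75 × 372 × 380.13 × 12 × 1 = 1272.7 kN.
Bearing (20 mm plate, F_u = 450 MPa): end bolts L_c = 54 − 24/2 = 42, R_n = min(1.2×42×20×450, 2.4×22×20×450) = 453.6 kN/bolt; interior L_c = 82 − 24 = 58, R_n = 475.2 kN/bolt. φR_n = 0.75 × (3×453.6 + 9×475.2) = 4228.2 kN.
Block shear: shear path 2×[54+3×82] = 2×300 mm, A_gv = 12000, A_nv = 2×(300 − 3.5×26)×20 = 8360 mm²; tension across gage: (110 − 2×26)×20 = 1160 mm². R_n = min(0.6×450×8360, 0.6×350×12000) + 1.0×450×1160 = min(2257.2, 2520) + 522 = 2779.2 kN. φR_n = 0.75 × 2779.2 = 2084.4 kN.
Governing: min(1272.7, 4228.2, 2084.4) = 1272.7 kN → bolt shear.

1272.7 kN (bolt shear governs)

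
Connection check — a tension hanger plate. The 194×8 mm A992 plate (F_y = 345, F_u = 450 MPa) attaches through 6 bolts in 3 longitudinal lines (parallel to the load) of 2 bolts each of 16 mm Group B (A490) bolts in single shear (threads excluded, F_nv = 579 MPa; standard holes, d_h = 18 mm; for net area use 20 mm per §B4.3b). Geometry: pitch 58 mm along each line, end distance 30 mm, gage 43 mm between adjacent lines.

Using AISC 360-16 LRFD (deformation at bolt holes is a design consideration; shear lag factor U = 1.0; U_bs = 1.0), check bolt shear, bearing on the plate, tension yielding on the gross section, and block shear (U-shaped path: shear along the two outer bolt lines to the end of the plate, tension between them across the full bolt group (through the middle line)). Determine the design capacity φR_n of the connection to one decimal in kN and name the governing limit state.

Bolt shear: A_b = π(16)²/4 = 201.06 mm². φR_n = 0.75 × 579 × 201.06 × 6 × 1 = 523.9 kN.
Bearing (8 mm plate, F_u = 450 MPa): end bolts L_c = 30 − 18/2 = 21, R_n = min(1.2×21×8×450, 2.4×16×8×450) = 90.72 kN/bolt; interior L_c = 58 − 18 = 40, R_n = 138.24 kN/bolt. φR_n = 0.75 × (3×90.72 + 3×138.24) = 515.2 kN.
Tension yield (gross): A_g = 194×8 = 1552 mm². φR_n = 0.90 × 345 × 1552 = 481.9 kN.
Block shear: shear path 2×[30+1×58] = 2×88 mm, A_gv = 1408, A_nv = 2×(88 − 1.5×20)×8 = 928 mm²; tension across gage: (86 − 2×20)×8 = 368 mm². R_n = min(0.6×450×928, 0.6×345×1408) + 1.0×450×368 = min(250.56, 291.46) + 165.6 = 416.16 kN. φR_n = 0.75 × 416.16 = 312.1 kN.
Governing: min(523.9, 515.2, 481.9, 312.1) = 312.1 kN → block shear.

312.1 kN (block shear governs)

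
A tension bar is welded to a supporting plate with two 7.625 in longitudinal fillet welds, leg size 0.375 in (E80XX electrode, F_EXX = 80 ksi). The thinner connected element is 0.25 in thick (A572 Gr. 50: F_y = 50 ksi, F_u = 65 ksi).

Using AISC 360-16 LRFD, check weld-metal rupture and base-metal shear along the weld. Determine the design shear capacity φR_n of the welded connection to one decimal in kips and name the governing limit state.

Weld metal: throat = 0.707×0.375 = 0.26513 in, L = 2×7.625 = 15.25 in. φR_n = 0.75 × 0.6 × 80 × 0.26513 × 15.25 = 145.6 kips.
Base metal shear (0.25 in plate): yield φR_n = 1.0×0.6×50×0.25×15.25 = 114.4 kips; rupture φR_n = 0.75×0.6×65×0.25×15.25 = 111.5 kips; take 111.5 kips (rupture).
Governing: min(145.6, 111.5) = 111.5 kips → base-metal shear.

111.5 kips (base-metal shear governs)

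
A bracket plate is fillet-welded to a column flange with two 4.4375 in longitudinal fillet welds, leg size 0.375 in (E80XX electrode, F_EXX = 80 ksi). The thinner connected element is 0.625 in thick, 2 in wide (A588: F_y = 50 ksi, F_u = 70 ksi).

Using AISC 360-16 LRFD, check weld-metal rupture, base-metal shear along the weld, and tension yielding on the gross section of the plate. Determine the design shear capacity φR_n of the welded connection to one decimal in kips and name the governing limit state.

56.3 kips (gross-section yield governs)

Weld metal: throat = 0.707×0.375 = 0.26513 in, L = 2×4.4375 = 8.875 in. φR_n = 0.75 × 0.6 × 80 × 0.26513 × 8.875 = 84.7 kips.
Base metal shear (0.625 in plate): yield φR_n = 1.0×0.6×50×0.625×8.875 = 166.4 kips; rupture φR_n = 0.75×0.6×70×0.625×8.875 = 174.7 kips; take 166.4 kips (yield).
Tension yield (gross): A_g = 2×0.625 = 1.25 in². φR_n = 0.90 × 50 × 1.25 = 56.3 kips.
Governing: min(84.7, 166.4, 56.3) = 56.3 kips → gross-section yield.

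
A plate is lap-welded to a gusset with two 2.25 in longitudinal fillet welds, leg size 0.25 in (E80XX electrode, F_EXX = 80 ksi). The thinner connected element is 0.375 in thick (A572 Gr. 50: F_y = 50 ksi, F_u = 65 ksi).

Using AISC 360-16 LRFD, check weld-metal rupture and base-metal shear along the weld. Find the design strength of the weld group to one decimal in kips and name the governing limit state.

28.6 kips (weld metal governs)

Weld metal: throat = 0.707×0.25 = 0.17675 in, L = 2×2.25 = 4.5 in. φR_n = 0.75 × 0.6 × 80 × 0.17675 × 4.5 = 28.6 kips.
Base metal shear (0.375 in plate): yield φR_n = 1.0×0.6×50×0.375×4.5 = 50.6 kips; rupture φR_n = 0.75×0.6×65×0.375×4.5 = 49.4 kips; take 49.4 kips (rupture).
Governing: min(28.6, 49.4) = 28.6 kips → weld metal.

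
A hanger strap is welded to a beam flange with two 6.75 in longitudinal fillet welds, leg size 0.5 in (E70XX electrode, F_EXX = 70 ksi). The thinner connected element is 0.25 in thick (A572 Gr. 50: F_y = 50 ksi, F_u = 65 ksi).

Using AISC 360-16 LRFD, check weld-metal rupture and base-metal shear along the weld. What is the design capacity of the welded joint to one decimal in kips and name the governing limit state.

98.7 kips (base-metal shear governs)

Weld metal: throat = 0.707×0.5 = 0.3535 in, L = 2×6.75 = 13.5 in. φR_n = 0.75 × 0.6 × 70 × 0.3535 × 13.5 = 150.3 kips.
Base metal shear (0.25 in plate): yield φR_n = 1.0×0.6×50×0.25×13.5 = 101.3 kips; rupture φR_n = 0.75×0.6×65×0.25×13.5 = 98.7 kips; take 98.7 kips (rupture).
Governing: min(150.3, 98.7) = 98.7 kips → base-metal shear.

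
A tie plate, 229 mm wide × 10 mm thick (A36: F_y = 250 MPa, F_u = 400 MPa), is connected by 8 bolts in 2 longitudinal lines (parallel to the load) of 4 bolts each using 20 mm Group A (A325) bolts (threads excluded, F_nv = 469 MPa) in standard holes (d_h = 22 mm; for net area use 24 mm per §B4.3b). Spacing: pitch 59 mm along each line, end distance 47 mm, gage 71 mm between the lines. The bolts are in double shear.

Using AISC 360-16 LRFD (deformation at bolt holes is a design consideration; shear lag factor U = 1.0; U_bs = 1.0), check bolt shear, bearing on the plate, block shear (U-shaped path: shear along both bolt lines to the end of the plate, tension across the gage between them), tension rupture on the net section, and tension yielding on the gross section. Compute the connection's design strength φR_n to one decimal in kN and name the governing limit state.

Bolt shear: A_b = π(20)²/4 = 314.16 mm². φR_n = 0.75 × 469 × 314.16 × 8 × 2 = 1768.1 kN.
Bearing (10 mm plate, F_u = 400 MPa): end bolts L_c = 47 − 22/2 = 36, R_n = min(1.2×36×10×400, 2.4×20×10×400) = 172.8 kN/bolt; interior L_c = 59 − 22 = 37, R_n = 177.6 kN/bolt. φR_n = 0.75 × (2×172.8 + 6×177.6) = 1058.4 kN.
Block shear: shear path 2×[47+3×59] = 2×224 mm, A_gv = 4480, A_nv = 2×(224 − 3.5×24)×10 = 2800 mm²; tension across gage: (71 − 1×24)×10 = 470 mm². R_n = min(0.6×400×2800, 0.6×250×4480) + 1.0×400×470 = min(672, 672) + 188 = 860 kN. φR_n = 0.75 × 860 = 645.0 kN.
Tension rupture (net): A_n = (229 − 2×24)×10 = 1810 mm² (U = 1.0, A_e = A_n). φR_n = 0.75 × 400 × 1810 = 543.0 kN.
Tension yield (gross): A_g = 229×10 = 2290 mm². φR_n = 0.90 × 250 × 2290 = 515.3 kN.
Governing: min(1768.1, 1058.4, 645.0, 543.0, 515.3) = 515.3 kN → gross-section yield.

515.3 kN (gross-section yield governs)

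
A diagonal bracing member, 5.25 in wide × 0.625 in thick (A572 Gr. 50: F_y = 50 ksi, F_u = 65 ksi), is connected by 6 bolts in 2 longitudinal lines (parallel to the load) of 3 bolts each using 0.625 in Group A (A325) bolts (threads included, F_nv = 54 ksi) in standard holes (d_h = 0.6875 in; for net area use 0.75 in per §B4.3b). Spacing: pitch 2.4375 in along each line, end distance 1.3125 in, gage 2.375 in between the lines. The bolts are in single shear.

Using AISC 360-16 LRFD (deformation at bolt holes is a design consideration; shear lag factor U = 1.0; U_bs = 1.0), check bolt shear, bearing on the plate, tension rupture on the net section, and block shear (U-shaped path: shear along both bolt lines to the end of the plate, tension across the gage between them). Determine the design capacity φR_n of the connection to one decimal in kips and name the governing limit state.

Bolt shear: A_b = π(0.625)²/4 = 0.3068 in². φR_n = 0.75 × 54 × 0.3068 × 6 × 1 = 74.6 kips.
Bearing (0.625 in plate, F_u = 65 ksi): end bolts L_c = 1.3125 − 0.6875/2 = 0.96875, R_n = min(1.2×0.96875×0.625×65, 2.4×0.625×0.625×65) = 47.227 kips/bolt; interior L_c = 2.4375 − 0.6875 = 1.75, R_n = 60.938 kips/bolt. φR_n = 0.75 × (2×47.227 + 4×60.938) = 253.7 kips.
Tension rupture (net): A_n = (5.25 − 2×0.75)×0.625 = 2.3438 in² (U = 1.0, A_e = A_n). φR_n = 0.75 × 65 × 2.3438 = 114.3 kips.
Block shear: shear path 2×[1.3125+2×2.4375] = 2×6.1875 in, A_gv = 7.7344, A_nv = 2×(6.1875 − 2.5×0.75)×0.625 = 5.3906 in²; tension across gage: (2.375 − 1×0.75)×0.625 = 1.0156 in². R_n = min(0.6×65×5.3906, 0.6×50×7.7344) + 1.0×65×1.0156 = min(210.23, 232.03) + 66.014 = 276.24 kips. φR_n = 0.75 × 276.24 = 207.2 kips.
Governing: min(74.6, 253.7, 114.3, 207.2) = 74.6 kips → bolt shear.

74.6 kips (bolt shear governs)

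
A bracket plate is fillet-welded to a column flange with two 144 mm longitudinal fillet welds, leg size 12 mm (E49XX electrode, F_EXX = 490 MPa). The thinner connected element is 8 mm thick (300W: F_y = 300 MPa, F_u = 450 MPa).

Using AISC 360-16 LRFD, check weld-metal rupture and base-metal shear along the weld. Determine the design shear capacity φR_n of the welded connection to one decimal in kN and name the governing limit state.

414.7 kN (base-metal shear governs)

Weld metal: throat = 0.707×12 = 8.484 mm, L = 2×144 = 288 mm. φR_n = 0.75 × 0.6 × 490 × 8.484 × 288 = 538.8 kN.
Base metal shear (8 mm plate): yield φR_n = 1.0×0.6×300×8×288 = 414.7 kN; rupture φR_n = 0.75×0.6×450×8×288 = 466.6 kN; take 414.7 kN (yield).
Governing: min(538.8, 414.7) = 414.7 kN → base-metal shear.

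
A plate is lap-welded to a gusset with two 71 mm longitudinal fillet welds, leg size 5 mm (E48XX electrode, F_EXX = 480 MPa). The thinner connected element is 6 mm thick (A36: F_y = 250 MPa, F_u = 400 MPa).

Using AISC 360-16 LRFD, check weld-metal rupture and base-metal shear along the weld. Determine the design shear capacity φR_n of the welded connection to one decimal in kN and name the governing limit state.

108.4 kN (weld metal governs)

Weld metal: throat = 0.707×5 = 3.535 mm, L = 2×71 = 142 mm. φR_n = 0.75 × 0.6 × 480 × 3.535 × 142 = 108.4 kN.
Base metal shear (6 mm plate): yield φR_n = 1.0×0.6×250×6×142 = 127.8 kN; rupture φR_n = 0.75×0.6×400×6×142 = 153.4 kN; take 127.8 kN (yield).
Governing: min(108.4, 127.8) = 108.4 kN → weld metal.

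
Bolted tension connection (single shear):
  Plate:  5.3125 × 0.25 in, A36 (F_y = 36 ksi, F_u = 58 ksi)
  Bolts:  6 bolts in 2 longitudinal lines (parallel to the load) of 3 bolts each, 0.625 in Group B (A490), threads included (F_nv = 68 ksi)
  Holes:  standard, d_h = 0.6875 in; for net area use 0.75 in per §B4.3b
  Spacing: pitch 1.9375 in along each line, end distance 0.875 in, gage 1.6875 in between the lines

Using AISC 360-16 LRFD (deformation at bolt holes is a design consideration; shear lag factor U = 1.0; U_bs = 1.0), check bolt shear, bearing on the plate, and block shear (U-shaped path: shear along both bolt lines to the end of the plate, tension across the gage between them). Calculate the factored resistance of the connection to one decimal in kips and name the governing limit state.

47.7 kips (block shear governs)

Bolt shear: A_b = π(0.625)²/4 = 0.3068 in². φR_n = 0.75 × 68 × 0.3068 × 6 × 1 = 93.9 kips.
Bearing (0.25 in plate, F_u = 58 ksi): end bolts L_c = 0.875 − 0.6875/2 = 0.53125, R_n = min(1.2×0.53125×0.25×58, 2.4×0.625×0.25×58) = 9.2438 kips/bolt; interior L_c = 1.9375 − 0.6875 = 1.25, R_n = 21.75 kips/bolt. φR_n = 0.75 × (2×9.2438 + 4×21.75) = 79.1 kips.
Block shear: shear path 2×[0.875+2×1.9375] = 2×4.75 in, A_gv = 2.375, A_nv = 2×(4.75 − 2.5×0.75)×0.25 = 1.4375 in²; tension across gage: (1.6875 − 1×0.75)×0.25 = 0.23438 in². R_n = min(0.6×58×1.4375, 0.6×36×2.375) + 1.0×58×0.23438 = min(50.025, 51.3) + 13.594 = 63.619 kips. φR_n = 0.75 × 63.619 = 47.7 kips.
Governing: min(93.9, 79.1, 47.7) = 47.7 kips → block shear.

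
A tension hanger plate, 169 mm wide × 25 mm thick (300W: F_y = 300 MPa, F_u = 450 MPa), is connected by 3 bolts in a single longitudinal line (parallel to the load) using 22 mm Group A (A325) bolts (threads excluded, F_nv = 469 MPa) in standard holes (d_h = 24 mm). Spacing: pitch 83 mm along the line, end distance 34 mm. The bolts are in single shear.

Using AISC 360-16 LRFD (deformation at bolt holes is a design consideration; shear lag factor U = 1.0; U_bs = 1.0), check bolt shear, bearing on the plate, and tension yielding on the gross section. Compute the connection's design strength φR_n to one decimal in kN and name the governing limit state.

401.1 kN (bolt shear governs)

Bolt shear: A_b = π(22)²/4 = 380.13 mm². φR_n = 0.75 × 469 × 380.13 × 3 × 1 = 401.1 kN.
Bearing (25 mm plate, F_u = 450 MPa): end bolts L_c = 34 − 24/2 = 22, R_n = min(1.2×22×25×450, 2.4×22×25×450) = 297 kN/bolt; interior L_c = 83 − 24 = 59, R_n = 594 kN/bolt. φR_n = 0.75 × (1×297 + 2×594) = 1113.8 kN.
Tension yield (gross): A_g = 169×25 = 4225 mm². φR_n = 0.90 × 300 × 4225 = 1140.8 kN.
Governing: min(401.1, 1113.8, 1140.8) = 401.1 kN → bolt shear.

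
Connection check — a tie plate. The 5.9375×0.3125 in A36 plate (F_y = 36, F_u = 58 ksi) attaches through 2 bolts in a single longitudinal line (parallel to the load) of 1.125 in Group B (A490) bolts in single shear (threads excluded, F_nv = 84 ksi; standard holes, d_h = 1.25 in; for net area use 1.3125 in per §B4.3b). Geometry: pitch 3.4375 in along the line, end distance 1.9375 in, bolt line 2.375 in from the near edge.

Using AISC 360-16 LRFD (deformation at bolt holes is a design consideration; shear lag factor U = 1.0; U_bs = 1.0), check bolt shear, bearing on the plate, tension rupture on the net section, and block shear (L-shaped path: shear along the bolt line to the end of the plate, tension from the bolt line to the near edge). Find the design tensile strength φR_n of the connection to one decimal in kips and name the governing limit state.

50.6 kips (block shear governs)

Bolt shear: A_b = π(1.125)²/4 = 0.99402 in². φR_n = 0.75 × 84 × 0.99402 × 2 × 1 = 125.2 kips.
Bearing (0.3125 in plate, F_u = 58 ksi): end bolts L_c = 1.9375 − 1.25/2 = 1.3125, R_n = min(1.2×1.3125×0.3125×58, 2.4×1.125×0.3125×58) = 28.547 kips/bolt; interior L_c = 3.4375 − 1.25 = 2.1875, R_n = 47.578 kips/bolt. φR_n = 0.75 × (1×28.547 + 1×47.578) = 57.1 kips.
Tension rupture (net): A_n = (5.9375 − 1×1.3125)×0.3125 = 1.4453 in² (U = 1.0, A_e = A_n). φR_n = 0.75 × 58 × 1.4453 = 62.9 kips.
Block shear: shear path 1×[1.9375+1×3.4375] = 1×5.375 in, A_gv = 1.6797, A_nv = 1×(5.375 − 1.5×1.3125)×0.3125 = 1.0645 in²; tension to near edge: (2.375 − 0.5×1.3125)×0.3125 = 0.53711 in². R_n = min(0.6×58×1.0645, 0.6×36×1.6797) + 1.0×58×0.53711 = min(37.045, 36.282) + 31.152 = 67.434 kips. φR_n = 0.75 × 67.434 = 50.6 kips.
Governing: min(125.2, 57.1, 62.9, 50.6) = 50.6 kips → block shear.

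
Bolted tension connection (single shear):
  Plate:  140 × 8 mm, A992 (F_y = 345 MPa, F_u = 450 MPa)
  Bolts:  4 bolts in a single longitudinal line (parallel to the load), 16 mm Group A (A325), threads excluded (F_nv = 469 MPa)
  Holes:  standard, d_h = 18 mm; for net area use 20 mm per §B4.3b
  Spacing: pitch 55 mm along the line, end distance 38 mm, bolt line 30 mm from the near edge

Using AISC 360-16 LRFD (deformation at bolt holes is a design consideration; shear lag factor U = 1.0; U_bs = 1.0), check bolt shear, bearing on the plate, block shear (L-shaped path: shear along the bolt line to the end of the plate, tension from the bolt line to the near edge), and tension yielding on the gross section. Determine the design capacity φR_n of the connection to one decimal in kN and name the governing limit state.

269.5 kN (block shear governs)

Bolt shear: A_b = π(16)²/4 = 201.06 mm². φR_n = 0.75 × 469 × 201.06 × 4 × 1 = 282.9 kN.
Bearing (8 mm plate, F_u = 450 MPa): end bolts L_c = 38 − 18/2 = 29, R_n = min(1.2×29×8×450, 2.4×16×8×450) = 125.28 kN/bolt; interior L_c = 55 − 18 = 37, R_n = 138.24 kN/bolt. φR_n = 0.75 × (1×125.28 + 3×138.24) = 405.0 kN.
Block shear: shear path 1×[38+3×55] = 1×203 mm, A_gv = 1624, A_nv = 1×(203 − 3.5×20)×8 = 1064 mm²; tension to near edge: (30 − 0.5×20)×8 = 160 mm². R_n = min(0.6×450×1064, 0.6×345×1624) + 1.0×450×160 = min(287.28, 336.17) + 72 = 359.28 kN. φR_n = 0.75 × 359.28 = 269.5 kN.
Tension yield (gross): A_g = 140×8 = 1120 mm². φR_n = 0.90 × 345 × 1120 = 347.8 kN.
Governing: min(282.9, 405.0, 269.5, 347.8) = 269.5 kN → block shear.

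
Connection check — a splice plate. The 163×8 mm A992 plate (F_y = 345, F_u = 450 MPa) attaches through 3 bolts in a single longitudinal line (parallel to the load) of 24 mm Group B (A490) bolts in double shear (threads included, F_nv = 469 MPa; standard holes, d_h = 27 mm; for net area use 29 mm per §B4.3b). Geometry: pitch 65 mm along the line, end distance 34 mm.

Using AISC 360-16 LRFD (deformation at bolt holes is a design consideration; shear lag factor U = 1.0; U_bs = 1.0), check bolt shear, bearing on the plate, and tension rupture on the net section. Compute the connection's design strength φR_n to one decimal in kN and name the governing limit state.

Bolt shear: A_b = π(24)²/4 = 452.39 mm². φR_n = 0.75 × 469 × 452.39 × 3 × 2 = 954.8 kN.
Bearing (8 mm plate, F_u = 450 MPa): end bolts L_c = 34 − 27/2 = 20.5, R_n = min(1.2×20.5×8×450, 2.4×24×8×450) = 88.56 kN/bolt; interior L_c = 65 − 27 = 38, R_n = 164.16 kN/bolt. φR_n = 0.75 × (1×88.56 + 2×164.16) = 312.7 kN.
Tension rupture (net): A_n = (163 − 1×29)×8 = 1072 mm² (U = 1.0, A_e = A_n). φR_n = 0.75 × 450 × 1072 = 361.8 kN.
Governing: min(954.8, 312.7, 361.8) = 312.7 kN → bearing.

312.7 kN (bearing governs)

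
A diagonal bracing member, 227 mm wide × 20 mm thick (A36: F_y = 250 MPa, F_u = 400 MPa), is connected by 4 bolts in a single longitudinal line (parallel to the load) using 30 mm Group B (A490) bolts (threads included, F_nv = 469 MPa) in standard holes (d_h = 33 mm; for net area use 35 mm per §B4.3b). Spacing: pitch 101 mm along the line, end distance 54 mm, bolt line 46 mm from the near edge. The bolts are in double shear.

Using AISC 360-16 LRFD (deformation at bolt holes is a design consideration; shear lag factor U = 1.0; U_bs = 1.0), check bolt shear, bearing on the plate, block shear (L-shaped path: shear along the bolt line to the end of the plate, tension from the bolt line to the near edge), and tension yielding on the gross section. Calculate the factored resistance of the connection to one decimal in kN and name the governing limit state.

974.3 kN (block shear governs)

Bolt shear: A_b = π(30)²/4 = 706.86 mm². φR_n = 0.75 × 469 × 706.86 × 4 × 2 = 1989.1 kN.
Bearing (20 mm plate, F_u = 400 MPa): end bolts L_c = 54 − 33/2 = 37.5, R_n = min(1.2×37.5×20×400, 2.4×30×20×400) = 360 kN/bolt; interior L_c = 101 − 33 = 68, R_n = 576 kN/bolt. φR_n = 0.75 × (1×360 + 3×576) = 1566.0 kN.
Block shear: shear path 1×[54+3×101] = 1×357 mm, A_gv = 7140, A_nv = 1×(357 − 3.5×35)×20 = 4690 mm²; tension to near edge: (46 − 0.5×35)×20 = 570 mm². R_n = min(0.6×400×4690, 0.6×250×7140) + 1.0×400×570 = min(1125.6, 1071) + 228 = 1299 kN. φR_n = 0.75 × 1299 = 974.3 kN.
Tension yield (gross): A_g = 227×20 = 4540 mm². φR_n = 0.90 × 250 × 4540 = 1021.5 kN.
Governing: min(1989.1, 1566.0, 974.3, 1021.5) = 974.3 kN → block shear.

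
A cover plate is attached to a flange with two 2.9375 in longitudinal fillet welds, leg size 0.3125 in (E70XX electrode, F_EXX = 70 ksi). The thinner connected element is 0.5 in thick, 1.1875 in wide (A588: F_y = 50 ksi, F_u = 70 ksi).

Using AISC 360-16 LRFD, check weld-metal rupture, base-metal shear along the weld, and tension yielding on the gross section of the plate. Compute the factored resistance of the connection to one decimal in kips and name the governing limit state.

Weld metal: throat = 0.707×0.3125 = 0.22094 in, L = 2×2.9375 = 5.875 in. φR_n = 0.75 × 0.6 × 70 × 0.22094 × 5.875 = 40.9 kips.
Base metal shear (0.5 in plate): yield φR_n = 1.0×0.6×50×0.5×5.875 = 88.1 kips; rupture φR_n = 0.75×0.6×70×0.5×5.875 = 92.5 kips; take 88.1 kips (yield).
Tension yield (gross): A_g = 1.1875×0.5 = 0.59375 in². φR_n = 0.90 × 50 × 0.59375 = 26.7 kips.
Governing: min(40.9, 88.1, 26.7) = 26.7 kips → gross-section yield.

26.7 kips (gross-section yield governs)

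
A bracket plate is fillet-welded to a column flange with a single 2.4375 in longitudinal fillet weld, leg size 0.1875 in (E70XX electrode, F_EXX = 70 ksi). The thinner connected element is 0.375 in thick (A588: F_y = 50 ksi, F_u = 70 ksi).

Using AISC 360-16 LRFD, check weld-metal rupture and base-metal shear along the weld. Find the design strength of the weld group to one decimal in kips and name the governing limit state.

10.2 kips (weld metal governs)

Weld metal: throat = 0.707×0.1875 = 0.13256 in, L = 2.4375 in. φR_n = 0.75 × 0.6 × 70 × 0.13256 × 2.4375 = 10.2 kips.
Base metal shear (0.375 in plate): yield φR_n = 1.0×0.6×50×0.375×2.4375 = 27.4 kips; rupture φR_n = 0.75×0.6×70×0.375×2.4375 = 28.8 kips; take 27.4 kips (yield).
Governing: min(10.2, 27.4) = 10.2 kips → weld metal.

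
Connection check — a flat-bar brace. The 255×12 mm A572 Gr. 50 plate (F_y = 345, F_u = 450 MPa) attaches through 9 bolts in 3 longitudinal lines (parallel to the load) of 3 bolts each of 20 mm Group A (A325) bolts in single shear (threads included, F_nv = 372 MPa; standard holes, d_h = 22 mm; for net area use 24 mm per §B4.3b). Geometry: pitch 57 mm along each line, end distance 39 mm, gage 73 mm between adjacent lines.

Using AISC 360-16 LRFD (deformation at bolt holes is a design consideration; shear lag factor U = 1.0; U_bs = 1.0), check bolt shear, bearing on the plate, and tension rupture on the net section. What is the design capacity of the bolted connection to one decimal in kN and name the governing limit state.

741.2 kN (net-section rupture governs)

Bolt shear: A_b = π(20)²/4 = 314.16 mm². φR_n = 0.75 × 372 × 314.16 × 9 × 1 = 788.9 kN.
Bearing (12 mm plate, F_u = 450 MPa): end bolts L_c = 39 − 22/2 = 28, R_n = min(1.2×28×12×450, 2.4×20×12×450) = 181.44 kN/bolt; interior L_c = 57 − 22 = 35, R_n = 226.8 kN/bolt. φR_n = 0.75 × (3×181.44 + 6×226.8) = 1428.8 kN.
Tension rupture (net): A_n = (255 − 3×24)×12 = 2196 mm² (U = 1.0, A_e = A_n). φR_n = 0.75 × 450 × 2196 = 741.2 kN.
Governing: min(788.9, 1428.8, 741.2) = 741.2 kN → net-section rupture.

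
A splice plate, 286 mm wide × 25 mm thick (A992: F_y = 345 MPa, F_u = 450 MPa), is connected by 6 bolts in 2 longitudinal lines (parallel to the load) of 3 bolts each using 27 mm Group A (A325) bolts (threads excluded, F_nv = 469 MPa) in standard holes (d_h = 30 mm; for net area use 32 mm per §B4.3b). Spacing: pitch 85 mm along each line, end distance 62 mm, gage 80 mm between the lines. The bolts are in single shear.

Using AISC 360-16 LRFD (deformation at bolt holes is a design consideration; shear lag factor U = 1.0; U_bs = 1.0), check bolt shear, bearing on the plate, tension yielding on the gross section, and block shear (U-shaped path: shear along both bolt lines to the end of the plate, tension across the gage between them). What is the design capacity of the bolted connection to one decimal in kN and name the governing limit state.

1208.4 kN (bolt shear governs)

Bolt shear: A_b = π(27)²/4 = 572.56 mm². φR_n = 0.75 × 469 × 572.56 × 6 × 1 = 1208.4 kN.
Bearing (25 mm plate, F_u = 450 MPa): end bolts L_c = 62 − 30/2 = 47, R_n = min(1.2×47×25×450, 2.4×27×25×450) = 634.5 kN/bolt; interior L_c = 85 − 30 = 55, R_n = 729 kN/bolt. φR_n = 0.75 × (2×634.5 + 4×729) = 3138.8 kN.
Tension yield (gross): A_g = 286×25 = 7150 mm². φR_n = 0.90 × 345 × 7150 = 2220.1 kN.
Block shear: shear path 2×[62+2×85] = 2×232 mm, A_gv = 11600, A_nv = 2×(232 − 2.5×32)×25 = 7600 mm²; tension across gage: (80 − 1×32)×25 = 1200 mm². R_n = min(0.6×450×7600, 0.6×345×11600) + 1.0×450×1200 = min(2052, 2401.2) + 540 = 2592 kN. φR_n = 0.75 × 2592 = 1944.0 kN.
Governing: min(1208.4, 3138.8, 2220.1, 1944.0) = 1208.4 kN → bolt shear.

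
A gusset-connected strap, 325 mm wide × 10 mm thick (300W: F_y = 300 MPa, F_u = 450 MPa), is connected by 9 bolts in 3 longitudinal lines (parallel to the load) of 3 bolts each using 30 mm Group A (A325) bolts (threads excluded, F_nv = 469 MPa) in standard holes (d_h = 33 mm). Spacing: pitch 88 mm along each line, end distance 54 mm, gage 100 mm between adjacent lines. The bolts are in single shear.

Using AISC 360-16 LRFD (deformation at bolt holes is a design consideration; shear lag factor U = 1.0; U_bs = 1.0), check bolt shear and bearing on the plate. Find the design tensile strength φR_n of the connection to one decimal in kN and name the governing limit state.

1792.1 kN (bearing governs)

Bolt shear: A_b = π(30)²/4 = 706.86 mm². φR_n = 0.75 × 469 × 706.86 × 9 × 1 = 2237.7 kN.
Bearing (10 mm plate, F_u = 450 MPa): end bolts L_c = 54 − 33/2 = 37.5, R_n = min(1.2×37.5×10×450, 2.4×30×10×450) = 202.5 kN/bolt; interior L_c = 88 − 33 = 55, R_n = 297 kN/bolt. φR_n = 0.75 × (3×202.5 + 6×297) = 1792.1 kN.
Governing: min(2237.7, 1792.1) = 1792.1 kN → bearing.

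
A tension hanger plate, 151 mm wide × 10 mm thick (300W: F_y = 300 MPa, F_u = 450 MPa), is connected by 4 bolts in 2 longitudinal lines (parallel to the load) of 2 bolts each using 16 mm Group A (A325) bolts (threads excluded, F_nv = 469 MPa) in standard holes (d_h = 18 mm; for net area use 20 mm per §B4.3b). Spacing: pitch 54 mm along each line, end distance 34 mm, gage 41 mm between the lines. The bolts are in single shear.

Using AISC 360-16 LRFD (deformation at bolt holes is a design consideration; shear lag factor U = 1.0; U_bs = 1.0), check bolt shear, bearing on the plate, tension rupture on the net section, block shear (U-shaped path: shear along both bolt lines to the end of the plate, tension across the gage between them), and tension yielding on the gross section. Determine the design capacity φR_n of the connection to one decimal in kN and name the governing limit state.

282.9 kN (bolt shear governs)

Bolt shear: A_b = π(16)²/4 = 201.06 mm². φR_n = 0.75 × 469 × 201.06 × 4 × 1 = 282.9 kN.
Bearing (10 mm plate, F_u = 450 MPa): end bolts L_c = 34 − 18/2 = 25, R_n = min(1.2×25×10×450, 2.4×16×10×450) = 135 kN/bolt; interior L_c = 54 − 18 = 36, R_n = 172.8 kN/bolt. φR_n = 0.75 × (2×135 + 2×172.8) = 461.7 kN.
Tension rupture (net): A_n = (151 − 2×20)×10 = 1110 mm² (U = 1.0, A_e = A_n). φR_n = 0.75 × 450 × 1110 = 374.6 kN.
Block shear: shear path 2×[34+1×54] = 2×88 mm, A_gv = 1760, A_nv = 2×(88 − 1.5×20)×10 = 1160 mm²; tension across gage: (41 − 1×20)×10 = 210 mm². R_n = min(0.6×450×1160, 0.6×300×1760) + 1.0×450×210 = min(313.2, 316.8) + 94.5 = 407.7 kN. φR_n = 0.75 × 407.7 = 305.8 kN.
Tension yield (gross): A_g = 151×10 = 1510 mm². φR_n = 0.90 × 300 × 1510 = 407.7 kN.
Governing: min(282.9, 461.7, 374.6, 305.8, 407.7) = 282.9 kN → bolt shear.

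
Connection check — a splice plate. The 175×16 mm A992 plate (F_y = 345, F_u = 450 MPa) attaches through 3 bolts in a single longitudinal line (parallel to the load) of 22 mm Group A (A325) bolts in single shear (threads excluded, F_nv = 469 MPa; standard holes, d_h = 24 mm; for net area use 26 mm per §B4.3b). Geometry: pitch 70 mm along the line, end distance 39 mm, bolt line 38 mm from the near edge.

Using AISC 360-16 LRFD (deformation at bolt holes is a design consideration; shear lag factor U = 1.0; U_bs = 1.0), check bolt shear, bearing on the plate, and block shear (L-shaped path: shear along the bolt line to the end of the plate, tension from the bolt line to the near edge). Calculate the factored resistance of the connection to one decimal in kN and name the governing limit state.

401.1 kN (bolt shear governs)

Bolt shear: A_b = π(22)²/4 = 380.13 mm². φR_n = 0.75 × 469 × 380.13 × 3 × 1 = 401.1 kN.
Bearing (16 mm plate, F_u = 450 MPa): end bolts L_c = 39 − 24/2 = 27, R_n = min(1.2×27×16×450, 2.4×22×16×450) = 233.28 kN/bolt; interior L_c = 70 − 24 = 46, R_n = 380.16 kN/bolt. φR_n = 0.75 × (1×233.28 + 2×380.16) = 745.2 kN.
Block shear: shear path 1×[39+2×70] = 1×179 mm, A_gv = 2864, A_nv = 1×(179 − 2.5×26)×16 = 1824 mm²; tension to near edge: (38 − 0.5×26)×16 = 400 mm². R_n = min(0.6×450×1824, 0.6×345×2864) + 1.0×450×400 = min(492.48, 592.85) + 180 = 672.48 kN. φR_n = 0.75 × 672.48 = 504.4 kN.
Governing: min(401.1, 745.2, 504.4) = 401.1 kN → bolt shear.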